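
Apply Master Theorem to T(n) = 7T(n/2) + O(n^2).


a=7, b=2, c=2. log_2(7)=2.807 > c=2. Case 1: O(n^log_b(a)) = O(n^2.807)
Complexity: O(n^2.807)


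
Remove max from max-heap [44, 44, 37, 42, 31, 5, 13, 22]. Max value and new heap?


Max = 44
Replace root with last, heapify down
Resulting heap: [44, 42, 37, 22, 31, 5, 13]


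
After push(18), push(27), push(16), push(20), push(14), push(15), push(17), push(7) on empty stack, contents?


push(18) -> [18]
push(27) -> [18, 27]
push(16) -> [18, 27, 16]
push(20) -> [18, 27, 16, 20]
push(14) -> [18, 27, 16, 20, 14]
push(15) -> [18, 27, 16, 20, 14, 15]
push(17) -> [18, 27, 16, 20, 14, 15, 17]
push(7) -> [18, 27, 16, 20, 14, 15, 17, 7]
Final stack (bottom to top): [18, 27, 16, 20, 14, 15, 17, 7]


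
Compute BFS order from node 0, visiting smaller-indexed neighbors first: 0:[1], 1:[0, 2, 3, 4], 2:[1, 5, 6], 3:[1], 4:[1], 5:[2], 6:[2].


BFS queue: start with [0]
Visit order: [0, 1, 2, 3, 4, 5, 6]


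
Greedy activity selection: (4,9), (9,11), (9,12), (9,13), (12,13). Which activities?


Greedy: pick earliest-ending, then skip overlaps.
Selected (3 activities): [(4, 9), (9, 11), (12, 13)]


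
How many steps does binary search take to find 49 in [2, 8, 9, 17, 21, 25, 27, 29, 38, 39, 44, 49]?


Search for 49:
[0,11] mid=5 arr[5]=25
[6,11] mid=8 arr[8]=38
[9,11] mid=10 arr[10]=44
[11,11] mid=11 arr[11]=49
Total: 4 comparisons


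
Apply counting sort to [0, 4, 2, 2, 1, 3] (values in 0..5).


Count array: [1, 1, 2, 1, 1, 0]
Reconstruct: [0, 1, 2, 2, 3, 4]


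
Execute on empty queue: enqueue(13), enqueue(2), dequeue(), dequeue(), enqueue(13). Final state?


enqueue(13) -> [13]
enqueue(2) -> [13, 2]
dequeue() returns 13 -> [2]
dequeue() returns 2 -> []
enqueue(13) -> [13]
Final queue (front to back): [13]


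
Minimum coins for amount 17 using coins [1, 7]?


dp[0]=0; dp[i]=1+min(dp[i-c] for c in coins)
...dp[12]=6, dp[13]=7, dp[14]=2, dp[15]=3, dp[16]=4, dp[17]=5
Minimum coins for 17 = 5


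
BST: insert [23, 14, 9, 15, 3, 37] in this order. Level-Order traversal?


Root = 23; build tree by BST insertion.
Level-Order traversal: [23, 14, 37, 9, 15, 3]


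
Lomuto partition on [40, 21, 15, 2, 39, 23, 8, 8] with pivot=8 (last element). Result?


Elements <= 8 go left of pivot.
Result: [2, 8, 8, 40, 39, 23, 21, 15], pivot at index 2


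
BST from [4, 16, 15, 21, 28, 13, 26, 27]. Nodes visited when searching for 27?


BST root = 4
Search for 27: compare at each node
Path: [4, 16, 21, 28, 26, 27]


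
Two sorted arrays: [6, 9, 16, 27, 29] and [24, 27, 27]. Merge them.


Compare heads, take smaller each step.
Merged: [6, 9, 16, 24, 27, 27, 27, 29]


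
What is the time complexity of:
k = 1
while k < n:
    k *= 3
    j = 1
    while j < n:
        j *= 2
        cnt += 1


Per nesting level: O(log n) * O(log n) = O((log n)^2)
Complexity: O((log n)^2)


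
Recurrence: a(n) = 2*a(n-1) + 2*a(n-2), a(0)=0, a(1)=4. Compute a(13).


Build bottom-up:
...a(11)=73088, a(12)=199680, a(13)=2*199680+2*73088=545536


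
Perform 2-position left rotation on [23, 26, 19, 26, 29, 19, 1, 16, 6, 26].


Left rotate by 2: [19, 26, 29, 19, 1, 16, 6, 26, 23, 26]


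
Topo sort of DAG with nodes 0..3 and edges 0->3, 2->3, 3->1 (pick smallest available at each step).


Kahn's algorithm, process smallest node first
Order: [0, 2, 3, 1]


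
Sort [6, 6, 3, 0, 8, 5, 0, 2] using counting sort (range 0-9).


Count array: [2, 0, 1, 1, 0, 1, 2, 0, 1, 0]
Reconstruct: [0, 0, 2, 3, 5, 6, 6, 8]


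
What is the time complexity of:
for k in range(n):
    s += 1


Per nesting level: O(n) = O(n)
Complexity: O(n)


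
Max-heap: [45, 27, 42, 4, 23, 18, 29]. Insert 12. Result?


Append 12: [45, 27, 42, 4, 23, 18, 29, 12]
Bubble up: swap idx 7(12) with idx 3(4)
Result: [45, 27, 42, 12, 23, 18, 29, 4]


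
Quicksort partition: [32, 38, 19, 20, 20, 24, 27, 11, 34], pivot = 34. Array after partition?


Elements <= 34 go left of pivot.
Result: [32, 19, 20, 20, 24, 27, 11, 34, 38], pivot at index 7


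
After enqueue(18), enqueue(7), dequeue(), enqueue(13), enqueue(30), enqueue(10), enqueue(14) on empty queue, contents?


enqueue(18) -> [18]
enqueue(7) -> [18, 7]
dequeue() returns 18 -> [7]
enqueue(13) -> [7, 13]
enqueue(30) -> [7, 13, 30]
enqueue(10) -> [7, 13, 30, 10]
enqueue(14) -> [7, 13, 30, 10, 14]
Final queue (front to back): [7, 13, 30, 10, 14]


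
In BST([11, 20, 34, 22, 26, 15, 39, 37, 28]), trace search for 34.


BST root = 11
Search for 34: compare at each node
Path: [11, 20, 34]


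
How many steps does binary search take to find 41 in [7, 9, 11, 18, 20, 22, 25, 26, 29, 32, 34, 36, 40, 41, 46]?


Search for 41:
[0,14] mid=7 arr[7]=26
[8,14] mid=11 arr[11]=36
[12,14] mid=13 arr[13]=41
Total: 3 comparisons


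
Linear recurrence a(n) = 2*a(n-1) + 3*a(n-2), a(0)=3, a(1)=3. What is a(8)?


Build bottom-up:
...a(6)=1095, a(7)=3279, a(8)=2*3279+3*1095=9843


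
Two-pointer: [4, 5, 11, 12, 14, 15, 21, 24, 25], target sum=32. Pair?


Two pointers: lo=0, hi=8
Found pair: (11, 21) summing to 32


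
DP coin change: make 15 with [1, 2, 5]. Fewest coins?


dp[0]=0; dp[i]=1+min(dp[i-c] for c in coins)
...dp[10]=2, dp[11]=3, dp[12]=3, dp[13]=4, dp[14]=4, dp[15]=3
Minimum coins for 15 = 3


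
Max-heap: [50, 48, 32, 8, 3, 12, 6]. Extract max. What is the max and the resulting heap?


Max = 50
Replace root with last, heapify down
Resulting heap: [48, 8, 32, 6, 3, 12]


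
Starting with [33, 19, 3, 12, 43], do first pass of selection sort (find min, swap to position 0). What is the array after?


After one pass: [3, 19, 33, 12, 43]


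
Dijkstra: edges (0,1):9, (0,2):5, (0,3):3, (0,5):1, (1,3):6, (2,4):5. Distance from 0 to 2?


Dijkstra from 0:
Distances: {0: 0, 1: 9, 2: 5, 3: 3, 4: 10, 5: 1}
Shortest distance to 2 = 5, path = [0, 2]


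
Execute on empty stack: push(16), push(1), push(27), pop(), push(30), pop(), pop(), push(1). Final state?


push(16) -> [16]
push(1) -> [16, 1]
push(27) -> [16, 1, 27]
pop() returns 27 -> [16, 1]
push(30) -> [16, 1, 30]
pop() returns 30 -> [16, 1]
pop() returns 1 -> [16]
push(1) -> [16, 1]
Final stack (bottom to top): [16, 1]


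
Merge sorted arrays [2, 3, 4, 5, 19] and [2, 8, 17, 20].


Compare heads, take smaller each step.
Merged: [2, 2, 3, 4, 5, 8, 17, 19, 20]


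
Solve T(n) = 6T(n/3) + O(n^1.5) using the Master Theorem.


a=6, b=3, c=1.5. log_3(6)=1.631 > c=1.5. Case 1: O(n^log_b(a)) = O(n^1.631)
Complexity: O(n^1.631)


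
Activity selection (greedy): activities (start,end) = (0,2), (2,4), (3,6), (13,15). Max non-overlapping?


Greedy: pick earliest-ending, then skip overlaps.
Selected (3 activities): [(0, 2), (2, 4), (13, 15)]


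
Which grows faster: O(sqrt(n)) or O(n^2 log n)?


sublinear grows slower than n^2 log n
O(sqrt(n)) is asymptotically smaller; O(n^2 log n) grows faster


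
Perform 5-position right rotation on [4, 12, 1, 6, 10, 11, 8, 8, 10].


Right rotate by 5: [10, 11, 8, 8, 10, 4, 12, 1, 6]


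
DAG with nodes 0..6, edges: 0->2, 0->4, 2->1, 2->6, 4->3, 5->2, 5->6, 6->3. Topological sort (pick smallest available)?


Kahn's algorithm, process smallest node first
Order: [0, 4, 5, 2, 1, 6, 3]


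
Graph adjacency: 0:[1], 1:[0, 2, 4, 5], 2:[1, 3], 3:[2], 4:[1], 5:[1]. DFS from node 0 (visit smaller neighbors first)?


DFS stack-based: start with [0]
Visit order: [0, 1, 2, 3, 4, 5]


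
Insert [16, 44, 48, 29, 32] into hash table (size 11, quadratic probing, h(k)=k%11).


Insertions: 16->slot 5; 44->slot 0; 48->slot 4; 29->slot 7; 32->slot 10
Table: [44, None, None, None, 48, 16, None, 29, None, None, 32]


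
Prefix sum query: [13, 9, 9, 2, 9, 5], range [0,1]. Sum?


Prefix sums: [0, 13, 22, 31, 33, 42, 47]
Sum[0..1] = prefix[2] - prefix[0] = 22 - 0 = 22


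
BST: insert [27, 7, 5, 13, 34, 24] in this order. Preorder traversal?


Root = 27; build tree by BST insertion.
Preorder traversal: [27, 7, 5, 13, 24, 34]


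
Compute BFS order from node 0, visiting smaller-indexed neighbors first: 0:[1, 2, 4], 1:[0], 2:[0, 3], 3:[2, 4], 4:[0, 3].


BFS queue: start with [0]
Visit order: [0, 1, 2, 4, 3]


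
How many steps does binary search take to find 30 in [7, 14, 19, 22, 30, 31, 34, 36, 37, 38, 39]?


Search for 30:
[0,10] mid=5 arr[5]=31
[0,4] mid=2 arr[2]=19
[3,4] mid=3 arr[3]=22
[4,4] mid=4 arr[4]=30
Total: 4 comparisons


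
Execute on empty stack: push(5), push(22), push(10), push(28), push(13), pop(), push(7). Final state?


push(5) -> [5]
push(22) -> [5, 22]
push(10) -> [5, 22, 10]
push(28) -> [5, 22, 10, 28]
push(13) -> [5, 22, 10, 28, 13]
pop() returns 13 -> [5, 22, 10, 28]
push(7) -> [5, 22, 10, 28, 7]
Final stack (bottom to top): [5, 22, 10, 28, 7]


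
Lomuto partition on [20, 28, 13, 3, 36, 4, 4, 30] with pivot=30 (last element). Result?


Elements <= 30 go left of pivot.
Result: [20, 28, 13, 3, 4, 4, 30, 36], pivot at index 6


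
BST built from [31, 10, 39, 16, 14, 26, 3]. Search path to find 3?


BST root = 31
Search for 3: compare at each node
Path: [31, 10, 3]


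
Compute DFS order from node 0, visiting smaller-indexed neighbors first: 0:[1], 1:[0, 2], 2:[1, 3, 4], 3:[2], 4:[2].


DFS stack-based: start with [0]
Visit order: [0, 1, 2, 3, 4]


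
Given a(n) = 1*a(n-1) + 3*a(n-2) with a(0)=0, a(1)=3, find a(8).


Build bottom-up:
...a(6)=120, a(7)=291, a(8)=1*291+3*120=651


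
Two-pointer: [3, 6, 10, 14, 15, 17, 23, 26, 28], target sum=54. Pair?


Two pointers: lo=0, hi=8
Found pair: (26, 28) summing to 54


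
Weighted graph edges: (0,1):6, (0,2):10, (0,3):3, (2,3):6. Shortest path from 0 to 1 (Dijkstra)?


Dijkstra from 0:
Distances: {0: 0, 1: 6, 2: 9, 3: 3}
Shortest distance to 1 = 6, path = [0, 1]


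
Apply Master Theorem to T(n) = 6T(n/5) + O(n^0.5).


a=6, b=5, c=0.5. log_5(6)=1.113 > c=0.5. Case 1: O(n^log_b(a)) = O(n^1.113)
Complexity: O(n^1.113)


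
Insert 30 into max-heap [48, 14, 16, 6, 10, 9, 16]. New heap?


Append 30: [48, 14, 16, 6, 10, 9, 16, 30]
Bubble up: swap idx 7(30) with idx 3(6); swap idx 3(30) with idx 1(14)
Result: [48, 30, 16, 14, 10, 9, 16, 6]


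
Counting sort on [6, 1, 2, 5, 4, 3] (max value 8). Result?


Count array: [0, 1, 1, 1, 1, 1, 1, 0, 0]
Reconstruct: [1, 2, 3, 4, 5, 6]


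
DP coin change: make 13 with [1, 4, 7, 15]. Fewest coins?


dp[0]=0; dp[i]=1+min(dp[i-c] for c in coins)
...dp[8]=2, dp[9]=3, dp[10]=4, dp[11]=2, dp[12]=3, dp[13]=4
Minimum coins for 13 = 4


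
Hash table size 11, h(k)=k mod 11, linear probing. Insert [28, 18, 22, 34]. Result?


Insertions: 28->slot 6; 18->slot 7; 22->slot 0; 34->slot 1
Table: [22, 34, None, None, None, None, 28, 18, None, None, None]


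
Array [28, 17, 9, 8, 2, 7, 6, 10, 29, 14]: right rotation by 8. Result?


Right rotate by 8: [9, 8, 2, 7, 6, 10, 29, 14, 28, 17]


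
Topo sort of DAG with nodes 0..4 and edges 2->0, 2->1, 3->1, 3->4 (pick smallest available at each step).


Kahn's algorithm, process smallest node first
Order: [2, 0, 3, 1, 4]


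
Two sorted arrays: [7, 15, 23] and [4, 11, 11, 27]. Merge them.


Compare heads, take smaller each step.
Merged: [4, 7, 11, 11, 15, 23, 27]


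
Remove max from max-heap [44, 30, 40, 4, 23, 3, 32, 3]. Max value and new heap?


Max = 44
Replace root with last, heapify down
Resulting heap: [40, 30, 32, 4, 23, 3, 3]


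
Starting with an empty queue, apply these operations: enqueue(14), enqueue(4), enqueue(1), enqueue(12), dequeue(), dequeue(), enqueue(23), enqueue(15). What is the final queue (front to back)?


enqueue(14) -> [14]
enqueue(4) -> [14, 4]
enqueue(1) -> [14, 4, 1]
enqueue(12) -> [14, 4, 1, 12]
dequeue() returns 14 -> [4, 1, 12]
dequeue() returns 4 -> [1, 12]
enqueue(23) -> [1, 12, 23]
enqueue(15) -> [1, 12, 23, 15]
Final queue (front to back): [1, 12, 23, 15]


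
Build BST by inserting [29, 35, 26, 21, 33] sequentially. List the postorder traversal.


Root = 29; build tree by BST insertion.
Postorder traversal: [21, 26, 33, 35, 29]


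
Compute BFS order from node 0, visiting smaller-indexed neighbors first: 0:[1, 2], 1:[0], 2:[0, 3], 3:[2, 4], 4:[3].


BFS queue: start with [0]
Visit order: [0, 1, 2, 3, 4]


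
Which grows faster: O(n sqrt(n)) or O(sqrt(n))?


sublinear grows slower than n^1.5
O(sqrt(n)) is asymptotically smaller; O(n sqrt(n)) grows faster


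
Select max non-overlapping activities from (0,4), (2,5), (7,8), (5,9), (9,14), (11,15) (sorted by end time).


Greedy: pick earliest-ending, then skip overlaps.
Selected (3 activities): [(0, 4), (7, 8), (9, 14)]


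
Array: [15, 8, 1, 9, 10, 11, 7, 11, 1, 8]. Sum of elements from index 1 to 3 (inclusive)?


Prefix sums: [0, 15, 23, 24, 33, 43, 54, 61, 72, 73, 81]
Sum[1..3] = prefix[4] - prefix[1] = 33 - 15 = 18


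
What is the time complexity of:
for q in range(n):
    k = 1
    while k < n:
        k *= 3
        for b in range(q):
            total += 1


Per nesting level: O(n) * O(log n) * O(n) [triangular over q] = O(n^2 log n)
Complexity: O(n^2 log n)


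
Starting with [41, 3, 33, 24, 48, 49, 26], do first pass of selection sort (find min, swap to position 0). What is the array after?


After one pass: [3, 41, 33, 24, 48, 49, 26]


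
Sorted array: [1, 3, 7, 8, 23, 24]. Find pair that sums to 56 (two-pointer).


Two pointers: lo=0, hi=5
No pair sums to 56


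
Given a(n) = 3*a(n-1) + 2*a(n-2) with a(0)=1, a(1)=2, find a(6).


Build bottom-up:
...a(4)=100, a(5)=356, a(6)=3*356+2*100=1268


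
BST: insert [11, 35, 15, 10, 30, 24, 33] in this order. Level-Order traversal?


Root = 11; build tree by BST insertion.
Level-Order traversal: [11, 10, 35, 15, 30, 24, 33]


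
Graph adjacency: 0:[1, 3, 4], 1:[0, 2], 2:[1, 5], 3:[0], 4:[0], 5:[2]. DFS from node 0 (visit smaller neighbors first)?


DFS stack-based: start with [0]
Visit order: [0, 1, 2, 5, 3, 4]


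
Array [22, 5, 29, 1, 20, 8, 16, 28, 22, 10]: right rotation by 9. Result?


Right rotate by 9: [5, 29, 1, 20, 8, 16, 28, 22, 10, 22]


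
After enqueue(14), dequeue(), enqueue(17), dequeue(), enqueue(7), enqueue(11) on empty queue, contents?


enqueue(14) -> [14]
dequeue() returns 14 -> []
enqueue(17) -> [17]
dequeue() returns 17 -> []
enqueue(7) -> [7]
enqueue(11) -> [7, 11]
Final queue (front to back): [7, 11]


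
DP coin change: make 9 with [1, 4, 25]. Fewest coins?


dp[0]=0; dp[i]=1+min(dp[i-c] for c in coins)
...dp[4]=1, dp[5]=2, dp[6]=3, dp[7]=4, dp[8]=2, dp[9]=3
Minimum coins for 9 = 3


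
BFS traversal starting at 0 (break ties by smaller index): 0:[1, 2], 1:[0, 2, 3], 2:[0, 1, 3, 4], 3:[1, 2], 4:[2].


BFS queue: start with [0]
Visit order: [0, 1, 2, 3, 4]


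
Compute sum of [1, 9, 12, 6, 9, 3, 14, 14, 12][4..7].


Prefix sums: [0, 1, 10, 22, 28, 37, 40, 54, 68, 80]
Sum[4..7] = prefix[8] - prefix[4] = 68 - 28 = 40


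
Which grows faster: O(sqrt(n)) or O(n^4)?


sublinear grows slower than quartic
O(sqrt(n)) is asymptotically smaller; O(n^4) grows faster


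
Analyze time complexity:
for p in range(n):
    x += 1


Per nesting level: O(n) = O(n)
Complexity: O(n)


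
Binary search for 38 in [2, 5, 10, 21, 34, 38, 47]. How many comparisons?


Search for 38:
[0,6] mid=3 arr[3]=21
[4,6] mid=5 arr[5]=38
Total: 2 comparisons


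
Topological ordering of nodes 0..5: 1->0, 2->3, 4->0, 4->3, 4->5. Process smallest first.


Kahn's algorithm, process smallest node first
Order: [1, 2, 4, 0, 3, 5]


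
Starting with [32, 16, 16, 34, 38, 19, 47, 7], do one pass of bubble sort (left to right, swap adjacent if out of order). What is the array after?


After one pass: [16, 16, 32, 34, 19, 38, 7, 47]


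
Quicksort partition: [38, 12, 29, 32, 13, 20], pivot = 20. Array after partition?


Elements <= 20 go left of pivot.
Result: [12, 13, 20, 32, 38, 29], pivot at index 2


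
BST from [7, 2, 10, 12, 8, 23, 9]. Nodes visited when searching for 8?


BST root = 7
Search for 8: compare at each node
Path: [7, 10, 8]


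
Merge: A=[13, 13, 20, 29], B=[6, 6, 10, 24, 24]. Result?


Compare heads, take smaller each step.
Merged: [6, 6, 10, 13, 13, 20, 24, 24, 29]


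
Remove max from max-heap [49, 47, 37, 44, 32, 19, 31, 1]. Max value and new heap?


Max = 49
Replace root with last, heapify down
Resulting heap: [47, 44, 37, 1, 32, 19, 31]


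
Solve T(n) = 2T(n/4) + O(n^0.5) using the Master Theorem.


a=2, b=4, c=0.5. log_4(2)=0.5 = c=0.5. Case 2: O(n^c log n) = O(sqrt(n) log n)
Complexity: O(sqrt(n) log n)


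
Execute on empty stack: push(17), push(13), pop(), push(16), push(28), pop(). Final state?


push(17) -> [17]
push(13) -> [17, 13]
pop() returns 13 -> [17]
push(16) -> [17, 16]
push(28) -> [17, 16, 28]
pop() returns 28 -> [17, 16]
Final stack (bottom to top): [17, 16]


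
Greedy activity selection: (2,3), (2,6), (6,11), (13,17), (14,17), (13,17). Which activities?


Greedy: pick earliest-ending, then skip overlaps.
Selected (3 activities): [(2, 3), (6, 11), (13, 17)]


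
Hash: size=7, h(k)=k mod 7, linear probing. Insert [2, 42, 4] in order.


Insertions: 2->slot 2; 42->slot 0; 4->slot 4
Table: [42, None, 2, None, 4, None, None]


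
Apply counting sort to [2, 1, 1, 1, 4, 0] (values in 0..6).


Count array: [1, 3, 1, 0, 1, 0, 0]
Reconstruct: [0, 1, 1, 1, 2, 4]


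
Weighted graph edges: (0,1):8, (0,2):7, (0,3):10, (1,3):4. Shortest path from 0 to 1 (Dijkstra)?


Dijkstra from 0:
Distances: {0: 0, 1: 8, 2: 7, 3: 10}
Shortest distance to 1 = 8, path = [0, 1]


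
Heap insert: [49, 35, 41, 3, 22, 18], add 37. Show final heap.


Append 37: [49, 35, 41, 3, 22, 18, 37]
Bubble up: no swaps needed
Result: [49, 35, 41, 3, 22, 18, 37]


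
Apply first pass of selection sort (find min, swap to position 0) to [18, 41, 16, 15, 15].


After one pass: [15, 41, 16, 18, 15]


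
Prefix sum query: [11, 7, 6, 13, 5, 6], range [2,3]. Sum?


Prefix sums: [0, 11, 18, 24, 37, 42, 48]
Sum[2..3] = prefix[4] - prefix[2] = 37 - 18 = 19


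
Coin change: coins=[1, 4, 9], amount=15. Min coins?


dp[0]=0; dp[i]=1+min(dp[i-c] for c in coins)
...dp[10]=2, dp[11]=3, dp[12]=3, dp[13]=2, dp[14]=3, dp[15]=4
Minimum coins for 15 = 4


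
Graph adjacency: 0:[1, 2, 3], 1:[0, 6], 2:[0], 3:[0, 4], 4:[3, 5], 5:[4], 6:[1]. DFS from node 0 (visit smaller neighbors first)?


DFS stack-based: start with [0]
Visit order: [0, 1, 6, 2, 3, 4, 5]


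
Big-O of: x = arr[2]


Analysis: constant-time operation, no loop
Complexity: O(1)


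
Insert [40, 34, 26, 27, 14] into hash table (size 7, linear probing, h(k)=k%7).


Insertions: 40->slot 5; 34->slot 6; 26->slot 0; 27->slot 1; 14->slot 2
Table: [26, 27, 14, None, None, 40, 34]


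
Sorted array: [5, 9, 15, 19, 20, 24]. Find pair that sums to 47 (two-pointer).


Two pointers: lo=0, hi=5
No pair sums to 47


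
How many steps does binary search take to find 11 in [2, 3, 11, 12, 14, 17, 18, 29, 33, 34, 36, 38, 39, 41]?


Search for 11:
[0,13] mid=6 arr[6]=18
[0,5] mid=2 arr[2]=11
Total: 2 comparisons


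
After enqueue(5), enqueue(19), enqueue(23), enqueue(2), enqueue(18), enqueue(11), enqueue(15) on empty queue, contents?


enqueue(5) -> [5]
enqueue(19) -> [5, 19]
enqueue(23) -> [5, 19, 23]
enqueue(2) -> [5, 19, 23, 2]
enqueue(18) -> [5, 19, 23, 2, 18]
enqueue(11) -> [5, 19, 23, 2, 18, 11]
enqueue(15) -> [5, 19, 23, 2, 18, 11, 15]
Final queue (front to back): [5, 19, 23, 2, 18, 11, 15]


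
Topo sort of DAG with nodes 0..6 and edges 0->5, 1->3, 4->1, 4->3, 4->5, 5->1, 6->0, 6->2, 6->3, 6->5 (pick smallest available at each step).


Kahn's algorithm, process smallest node first
Order: [4, 6, 0, 2, 5, 1, 3]


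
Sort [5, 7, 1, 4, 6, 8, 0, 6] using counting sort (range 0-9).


Count array: [1, 1, 0, 0, 1, 1, 2, 1, 1, 0]
Reconstruct: [0, 1, 4, 5, 6, 6, 7, 8]


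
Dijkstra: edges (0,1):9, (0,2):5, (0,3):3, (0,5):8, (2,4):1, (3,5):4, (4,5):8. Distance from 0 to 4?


Dijkstra from 0:
Distances: {0: 0, 1: 9, 2: 5, 3: 3, 4: 6, 5: 7}
Shortest distance to 4 = 6, path = [0, 2, 4]


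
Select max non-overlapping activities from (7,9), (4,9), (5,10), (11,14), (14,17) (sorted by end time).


Greedy: pick earliest-ending, then skip overlaps.
Selected (3 activities): [(7, 9), (11, 14), (14, 17)]


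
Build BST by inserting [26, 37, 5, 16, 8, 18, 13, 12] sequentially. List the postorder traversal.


Root = 26; build tree by BST insertion.
Postorder traversal: [12, 13, 8, 18, 16, 5, 37, 26]


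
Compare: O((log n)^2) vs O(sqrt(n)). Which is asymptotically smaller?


polylogarithmic grows slower than sublinear
O((log n)^2) is asymptotically smaller; O(sqrt(n)) grows faster


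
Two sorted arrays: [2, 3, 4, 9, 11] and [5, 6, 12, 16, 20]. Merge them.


Compare heads, take smaller each step.
Merged: [2, 3, 4, 5, 6, 9, 11, 12, 16, 20]


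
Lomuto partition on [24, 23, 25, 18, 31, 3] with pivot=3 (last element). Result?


Elements <= 3 go left of pivot.
Result: [3, 23, 25, 18, 31, 24], pivot at index 0


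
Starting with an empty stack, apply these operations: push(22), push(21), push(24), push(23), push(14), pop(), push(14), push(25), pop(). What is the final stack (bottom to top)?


push(22) -> [22]
push(21) -> [22, 21]
push(24) -> [22, 21, 24]
push(23) -> [22, 21, 24, 23]
push(14) -> [22, 21, 24, 23, 14]
pop() returns 14 -> [22, 21, 24, 23]
push(14) -> [22, 21, 24, 23, 14]
push(25) -> [22, 21, 24, 23, 14, 25]
pop() returns 25 -> [22, 21, 24, 23, 14]
Final stack (bottom to top): [22, 21, 24, 23, 14]


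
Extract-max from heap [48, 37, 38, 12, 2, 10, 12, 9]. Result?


Max = 48
Replace root with last, heapify down
Resulting heap: [38, 37, 12, 12, 2, 10, 9]


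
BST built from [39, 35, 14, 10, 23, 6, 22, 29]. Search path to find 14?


BST root = 39
Search for 14: compare at each node
Path: [39, 35, 14]


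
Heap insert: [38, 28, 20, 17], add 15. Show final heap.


Append 15: [38, 28, 20, 17, 15]
Bubble up: no swaps needed
Result: [38, 28, 20, 17, 15]


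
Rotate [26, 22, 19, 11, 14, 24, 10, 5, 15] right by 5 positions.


Right rotate by 5: [14, 24, 10, 5, 15, 26, 22, 19, 11]


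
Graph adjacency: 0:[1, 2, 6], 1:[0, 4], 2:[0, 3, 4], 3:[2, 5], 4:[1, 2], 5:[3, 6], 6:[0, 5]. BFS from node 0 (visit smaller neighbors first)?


BFS queue: start with [0]
Visit order: [0, 1, 2, 6, 4, 3, 5]


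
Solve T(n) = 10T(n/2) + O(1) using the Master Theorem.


a=10, b=2, c=0. log_2(10)=3.322 > c=0. Case 1: O(n^log_b(a)) = O(n^3.322)
Complexity: O(n^3.322)


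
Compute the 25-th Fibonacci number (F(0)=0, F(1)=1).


F(n)=F(n-1)+F(n-2)
...F(23)=28657, F(24)=46368, F(25)=75025


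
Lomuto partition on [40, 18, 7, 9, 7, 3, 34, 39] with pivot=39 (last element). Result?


Elements <= 39 go left of pivot.
Result: [18, 7, 9, 7, 3, 34, 39, 40], pivot at index 6


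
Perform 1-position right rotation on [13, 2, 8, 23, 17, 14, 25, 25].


Right rotate by 1: [25, 13, 2, 8, 23, 17, 14, 25]


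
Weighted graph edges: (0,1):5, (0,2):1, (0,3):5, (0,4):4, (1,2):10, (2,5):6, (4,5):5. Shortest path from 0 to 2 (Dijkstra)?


Dijkstra from 0:
Distances: {0: 0, 1: 5, 2: 1, 3: 5, 4: 4, 5: 7}
Shortest distance to 2 = 1, path = [0, 2]


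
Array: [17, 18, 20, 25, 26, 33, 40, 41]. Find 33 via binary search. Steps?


Search for 33:
[0,7] mid=3 arr[3]=25
[4,7] mid=5 arr[5]=33
Total: 2 comparisons


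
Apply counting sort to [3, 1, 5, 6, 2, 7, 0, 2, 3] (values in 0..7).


Count array: [1, 1, 2, 2, 0, 1, 1, 1]
Reconstruct: [0, 1, 2, 2, 3, 3, 5, 6, 7]


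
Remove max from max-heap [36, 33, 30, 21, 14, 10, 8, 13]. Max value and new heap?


Max = 36
Replace root with last, heapify down
Resulting heap: [33, 21, 30, 13, 14, 10, 8]


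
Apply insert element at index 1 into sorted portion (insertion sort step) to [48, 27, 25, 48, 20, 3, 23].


After one pass: [27, 48, 25, 48, 20, 3, 23]


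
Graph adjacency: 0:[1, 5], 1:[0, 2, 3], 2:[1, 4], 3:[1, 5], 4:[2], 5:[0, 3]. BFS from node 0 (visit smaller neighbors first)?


BFS queue: start with [0]
Visit order: [0, 1, 5, 2, 3, 4]


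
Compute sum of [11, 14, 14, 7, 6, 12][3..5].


Prefix sums: [0, 11, 25, 39, 46, 52, 64]
Sum[3..5] = prefix[6] - prefix[3] = 64 - 39 = 25


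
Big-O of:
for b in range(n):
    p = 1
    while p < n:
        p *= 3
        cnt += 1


Per nesting level: O(n) * O(log n) = O(n log n)
Complexity: O(n log n)


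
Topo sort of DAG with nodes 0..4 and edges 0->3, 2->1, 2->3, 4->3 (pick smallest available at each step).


Kahn's algorithm, process smallest node first
Order: [0, 2, 1, 4, 3]


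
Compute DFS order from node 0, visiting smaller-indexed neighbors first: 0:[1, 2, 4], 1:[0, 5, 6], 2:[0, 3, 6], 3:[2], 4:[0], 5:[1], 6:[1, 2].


DFS stack-based: start with [0]
Visit order: [0, 1, 5, 6, 2, 3, 4]


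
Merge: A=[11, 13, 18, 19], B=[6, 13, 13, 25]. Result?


Compare heads, take smaller each step.
Merged: [6, 11, 13, 13, 13, 18, 19, 25]


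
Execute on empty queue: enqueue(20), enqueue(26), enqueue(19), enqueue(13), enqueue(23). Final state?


enqueue(20) -> [20]
enqueue(26) -> [20, 26]
enqueue(19) -> [20, 26, 19]
enqueue(13) -> [20, 26, 19, 13]
enqueue(23) -> [20, 26, 19, 13, 23]
Final queue (front to back): [20, 26, 19, 13, 23]


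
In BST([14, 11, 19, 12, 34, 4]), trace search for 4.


BST root = 14
Search for 4: compare at each node
Path: [14, 11, 4]


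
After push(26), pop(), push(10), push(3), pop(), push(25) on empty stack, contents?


push(26) -> [26]
pop() returns 26 -> []
push(10) -> [10]
push(3) -> [10, 3]
pop() returns 3 -> [10]
push(25) -> [10, 25]
Final stack (bottom to top): [10, 25]


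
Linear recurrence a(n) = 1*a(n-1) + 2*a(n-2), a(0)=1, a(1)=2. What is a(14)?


Build bottom-up:
...a(12)=4096, a(13)=8192, a(14)=1*8192+2*4096=16384


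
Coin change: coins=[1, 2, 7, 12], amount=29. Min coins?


dp[0]=0; dp[i]=1+min(dp[i-c] for c in coins)
...dp[24]=2, dp[25]=3, dp[26]=3, dp[27]=4, dp[28]=4, dp[29]=5
Minimum coins for 29 = 5


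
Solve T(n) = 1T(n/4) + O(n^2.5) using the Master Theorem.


a=1, b=4, c=2.5. log_4(1)=0 < c=2.5. Case 3: O(n^c) = O(n^2.500)
Complexity: O(n^2.500)


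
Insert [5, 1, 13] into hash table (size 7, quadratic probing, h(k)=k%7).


Insertions: 5->slot 5; 1->slot 1; 13->slot 6
Table: [None, 1, None, None, None, 5, 13]


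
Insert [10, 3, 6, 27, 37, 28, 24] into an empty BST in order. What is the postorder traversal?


Root = 10; build tree by BST insertion.
Postorder traversal: [6, 3, 24, 28, 37, 27, 10]


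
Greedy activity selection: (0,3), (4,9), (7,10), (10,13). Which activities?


Greedy: pick earliest-ending, then skip overlaps.
Selected (3 activities): [(0, 3), (4, 9), (10, 13)]


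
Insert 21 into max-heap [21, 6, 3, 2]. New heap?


Append 21: [21, 6, 3, 2, 21]
Bubble up: swap idx 4(21) with idx 1(6)
Result: [21, 21, 3, 2, 6]


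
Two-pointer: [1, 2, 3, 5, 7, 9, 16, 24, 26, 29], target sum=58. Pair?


Two pointers: lo=0, hi=9
No pair sums to 58


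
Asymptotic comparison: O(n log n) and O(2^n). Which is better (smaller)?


linearithmic grows slower than exponential
O(n log n) is asymptotically smaller; O(2^n) grows faster


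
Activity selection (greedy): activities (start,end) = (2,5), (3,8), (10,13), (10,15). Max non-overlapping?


Greedy: pick earliest-ending, then skip overlaps.
Selected (2 activities): [(2, 5), (10, 13)]


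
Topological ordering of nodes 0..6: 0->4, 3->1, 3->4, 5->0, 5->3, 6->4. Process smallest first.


Kahn's algorithm, process smallest node first
Order: [2, 5, 0, 3, 1, 6, 4]


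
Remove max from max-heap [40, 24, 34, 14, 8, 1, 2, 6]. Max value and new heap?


Max = 40
Replace root with last, heapify down
Resulting heap: [34, 24, 6, 14, 8, 1, 2]


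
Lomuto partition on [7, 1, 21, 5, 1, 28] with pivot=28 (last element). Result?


Elements <= 28 go left of pivot.
Result: [7, 1, 21, 5, 1, 28], pivot at index 5


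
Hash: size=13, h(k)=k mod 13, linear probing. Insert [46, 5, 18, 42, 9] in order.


Insertions: 46->slot 7; 5->slot 5; 18->slot 6; 42->slot 3; 9->slot 9
Table: [None, None, None, 42, None, 5, 18, 46, None, 9, None, None, None]


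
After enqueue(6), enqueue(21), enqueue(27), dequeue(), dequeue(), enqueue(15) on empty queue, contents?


enqueue(6) -> [6]
enqueue(21) -> [6, 21]
enqueue(27) -> [6, 21, 27]
dequeue() returns 6 -> [21, 27]
dequeue() returns 21 -> [27]
enqueue(15) -> [27, 15]
Final queue (front to back): [27, 15]


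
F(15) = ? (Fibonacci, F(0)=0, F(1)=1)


F(n)=F(n-1)+F(n-2)
...F(13)=233, F(14)=377, F(15)=610


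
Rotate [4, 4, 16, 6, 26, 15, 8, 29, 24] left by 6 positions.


Left rotate by 6: [8, 29, 24, 4, 4, 16, 6, 26, 15]


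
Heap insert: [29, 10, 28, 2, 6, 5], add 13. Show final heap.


Append 13: [29, 10, 28, 2, 6, 5, 13]
Bubble up: no swaps needed
Result: [29, 10, 28, 2, 6, 5, 13]


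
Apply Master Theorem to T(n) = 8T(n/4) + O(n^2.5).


a=8, b=4, c=2.5. log_4(8)=1.5 < c=2.5. Case 3: O(n^c) = O(n^2.500)
Complexity: O(n^2.500)


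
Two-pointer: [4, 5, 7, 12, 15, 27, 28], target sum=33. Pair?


Two pointers: lo=0, hi=6
Found pair: (5, 28) summing to 33


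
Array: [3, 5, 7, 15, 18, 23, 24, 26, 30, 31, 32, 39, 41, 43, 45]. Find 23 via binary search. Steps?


Search for 23:
[0,14] mid=7 arr[7]=26
[0,6] mid=3 arr[3]=15
[4,6] mid=5 arr[5]=23
Total: 3 comparisons


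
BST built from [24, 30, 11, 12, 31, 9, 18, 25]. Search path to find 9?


BST root = 24
Search for 9: compare at each node
Path: [24, 11, 9]


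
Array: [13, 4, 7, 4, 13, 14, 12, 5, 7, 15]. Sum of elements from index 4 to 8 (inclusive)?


Prefix sums: [0, 13, 17, 24, 28, 41, 55, 67, 72, 79, 94]
Sum[4..8] = prefix[9] - prefix[4] = 79 - 28 = 51


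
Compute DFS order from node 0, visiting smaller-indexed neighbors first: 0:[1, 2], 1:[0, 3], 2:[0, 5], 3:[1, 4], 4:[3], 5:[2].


DFS stack-based: start with [0]
Visit order: [0, 1, 3, 4, 2, 5]


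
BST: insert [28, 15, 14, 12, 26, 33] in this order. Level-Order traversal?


Root = 28; build tree by BST insertion.
Level-Order traversal: [28, 15, 33, 14, 26, 12]


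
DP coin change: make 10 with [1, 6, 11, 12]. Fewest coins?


dp[0]=0; dp[i]=1+min(dp[i-c] for c in coins)
...dp[5]=5, dp[6]=1, dp[7]=2, dp[8]=3, dp[9]=4, dp[10]=5
Minimum coins for 10 = 5


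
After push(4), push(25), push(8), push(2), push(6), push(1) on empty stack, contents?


push(4) -> [4]
push(25) -> [4, 25]
push(8) -> [4, 25, 8]
push(2) -> [4, 25, 8, 2]
push(6) -> [4, 25, 8, 2, 6]
push(1) -> [4, 25, 8, 2, 6, 1]
Final stack (bottom to top): [4, 25, 8, 2, 6, 1]


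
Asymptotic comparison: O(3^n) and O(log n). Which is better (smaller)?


logarithmic grows slower than exponential (base 3)
O(log n) is asymptotically smaller; O(3^n) grows faster


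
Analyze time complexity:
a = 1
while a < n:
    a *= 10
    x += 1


Per nesting level: O(log n) = O(log n)
Complexity: O(log n)


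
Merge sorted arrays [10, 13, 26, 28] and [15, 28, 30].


Compare heads, take smaller each step.
Merged: [10, 13, 15, 26, 28, 28, 30]


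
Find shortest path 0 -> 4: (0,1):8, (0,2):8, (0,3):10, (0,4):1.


Dijkstra from 0:
Distances: {0: 0, 1: 8, 2: 8, 3: 10, 4: 1}
Shortest distance to 4 = 1, path = [0, 4]


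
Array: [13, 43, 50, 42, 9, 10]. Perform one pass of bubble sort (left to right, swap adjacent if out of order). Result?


After one pass: [13, 43, 42, 9, 10, 50]


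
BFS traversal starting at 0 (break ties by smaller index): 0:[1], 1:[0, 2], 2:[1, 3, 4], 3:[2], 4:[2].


BFS queue: start with [0]
Visit order: [0, 1, 2, 3, 4]


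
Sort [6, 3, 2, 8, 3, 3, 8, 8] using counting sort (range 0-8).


Count array: [0, 0, 1, 3, 0, 0, 1, 0, 3]
Reconstruct: [2, 3, 3, 3, 6, 8, 8, 8]


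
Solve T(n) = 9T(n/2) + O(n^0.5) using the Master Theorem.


a=9, b=2, c=0.5. log_2(9)=3.170 > c=0.5. Case 1: O(n^log_b(a)) = O(n^3.170)
Complexity: O(n^3.170)


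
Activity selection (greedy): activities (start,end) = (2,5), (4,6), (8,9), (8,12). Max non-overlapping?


Greedy: pick earliest-ending, then skip overlaps.
Selected (2 activities): [(2, 5), (8, 9)]


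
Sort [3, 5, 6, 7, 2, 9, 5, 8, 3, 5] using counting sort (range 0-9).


Count array: [0, 0, 1, 2, 0, 3, 1, 1, 1, 1]
Reconstruct: [2, 3, 3, 5, 5, 5, 6, 7, 8, 9]


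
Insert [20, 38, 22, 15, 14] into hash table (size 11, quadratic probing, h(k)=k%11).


Insertions: 20->slot 9; 38->slot 5; 22->slot 0; 15->slot 4; 14->slot 3
Table: [22, None, None, 14, 15, 38, None, None, None, 20, None]


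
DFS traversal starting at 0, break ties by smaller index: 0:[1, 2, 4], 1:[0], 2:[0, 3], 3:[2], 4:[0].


DFS stack-based: start with [0]
Visit order: [0, 1, 2, 3, 4]


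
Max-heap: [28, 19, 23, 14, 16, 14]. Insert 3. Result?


Append 3: [28, 19, 23, 14, 16, 14, 3]
Bubble up: no swaps needed
Result: [28, 19, 23, 14, 16, 14, 3]


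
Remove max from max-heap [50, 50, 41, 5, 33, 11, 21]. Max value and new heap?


Max = 50
Replace root with last, heapify down
Resulting heap: [50, 33, 41, 5, 21, 11]


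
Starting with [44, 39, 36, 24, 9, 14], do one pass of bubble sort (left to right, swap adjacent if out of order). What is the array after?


After one pass: [39, 36, 24, 9, 14, 44]


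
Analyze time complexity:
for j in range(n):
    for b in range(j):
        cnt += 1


Per nesting level: O(n) * O(n) [triangular over j] = O(n^2)
Complexity: O(n^2)


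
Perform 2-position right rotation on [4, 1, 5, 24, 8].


Right rotate by 2: [24, 8, 4, 1, 5]


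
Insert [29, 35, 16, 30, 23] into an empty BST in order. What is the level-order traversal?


Root = 29; build tree by BST insertion.
Level-Order traversal: [29, 16, 35, 23, 30]


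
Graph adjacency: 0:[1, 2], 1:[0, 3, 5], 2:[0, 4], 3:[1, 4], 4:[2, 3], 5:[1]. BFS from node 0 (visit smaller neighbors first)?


BFS queue: start with [0]
Visit order: [0, 1, 2, 3, 5, 4]


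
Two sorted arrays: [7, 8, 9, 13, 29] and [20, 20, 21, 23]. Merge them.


Compare heads, take smaller each step.
Merged: [7, 8, 9, 13, 20, 20, 21, 23, 29]


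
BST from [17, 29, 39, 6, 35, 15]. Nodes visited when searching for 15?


BST root = 17
Search for 15: compare at each node
Path: [17, 6, 15]


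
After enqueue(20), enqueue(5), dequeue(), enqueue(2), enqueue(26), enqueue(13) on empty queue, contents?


enqueue(20) -> [20]
enqueue(5) -> [20, 5]
dequeue() returns 20 -> [5]
enqueue(2) -> [5, 2]
enqueue(26) -> [5, 2, 26]
enqueue(13) -> [5, 2, 26, 13]
Final queue (front to back): [5, 2, 26, 13]


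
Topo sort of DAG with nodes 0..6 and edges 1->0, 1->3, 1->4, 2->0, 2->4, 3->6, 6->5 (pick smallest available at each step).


Kahn's algorithm, process smallest node first
Order: [1, 2, 0, 3, 4, 6, 5]


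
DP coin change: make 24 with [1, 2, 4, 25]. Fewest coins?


dp[0]=0; dp[i]=1+min(dp[i-c] for c in coins)
...dp[19]=6, dp[20]=5, dp[21]=6, dp[22]=6, dp[23]=7, dp[24]=6
Minimum coins for 24 = 6


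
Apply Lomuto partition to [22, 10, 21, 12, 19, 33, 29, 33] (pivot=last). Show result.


Elements <= 33 go left of pivot.
Result: [22, 10, 21, 12, 19, 33, 29, 33], pivot at index 7


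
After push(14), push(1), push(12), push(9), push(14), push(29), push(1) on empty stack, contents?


push(14) -> [14]
push(1) -> [14, 1]
push(12) -> [14, 1, 12]
push(9) -> [14, 1, 12, 9]
push(14) -> [14, 1, 12, 9, 14]
push(29) -> [14, 1, 12, 9, 14, 29]
push(1) -> [14, 1, 12, 9, 14, 29, 1]
Final stack (bottom to top): [14, 1, 12, 9, 14, 29, 1]


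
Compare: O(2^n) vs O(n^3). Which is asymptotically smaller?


cubic grows slower than exponential
O(n^3) is asymptotically smaller; O(2^n) grows faster


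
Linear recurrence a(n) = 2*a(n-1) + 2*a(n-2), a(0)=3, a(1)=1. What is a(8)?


Build bottom-up:
...a(6)=384, a(7)=1048, a(8)=2*1048+2*384=2864


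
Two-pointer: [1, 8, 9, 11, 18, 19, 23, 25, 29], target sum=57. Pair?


Two pointers: lo=0, hi=8
No pair sums to 57


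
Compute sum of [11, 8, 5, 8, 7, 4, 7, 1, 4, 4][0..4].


Prefix sums: [0, 11, 19, 24, 32, 39, 43, 50, 51, 55, 59]
Sum[0..4] = prefix[5] - prefix[0] = 39 - 0 = 39


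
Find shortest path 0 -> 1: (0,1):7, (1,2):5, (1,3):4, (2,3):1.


Dijkstra from 0:
Distances: {0: 0, 1: 7, 2: 12, 3: 11}
Shortest distance to 1 = 7, path = [0, 1]


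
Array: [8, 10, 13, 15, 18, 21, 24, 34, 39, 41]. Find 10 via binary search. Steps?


Search for 10:
[0,9] mid=4 arr[4]=18
[0,3] mid=1 arr[1]=10
Total: 2 comparisons


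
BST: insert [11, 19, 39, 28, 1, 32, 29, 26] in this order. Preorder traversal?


Root = 11; build tree by BST insertion.
Preorder traversal: [11, 1, 19, 39, 28, 26, 32, 29]


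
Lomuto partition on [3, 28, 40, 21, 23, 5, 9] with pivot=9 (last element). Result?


Elements <= 9 go left of pivot.
Result: [3, 5, 9, 21, 23, 28, 40], pivot at index 2


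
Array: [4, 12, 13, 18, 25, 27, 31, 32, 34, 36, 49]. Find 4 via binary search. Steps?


Search for 4:
[0,10] mid=5 arr[5]=27
[0,4] mid=2 arr[2]=13
[0,1] mid=0 arr[0]=4
Total: 3 comparisons


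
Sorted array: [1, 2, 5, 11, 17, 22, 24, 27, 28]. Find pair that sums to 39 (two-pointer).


Two pointers: lo=0, hi=8
Found pair: (11, 28) summing to 39


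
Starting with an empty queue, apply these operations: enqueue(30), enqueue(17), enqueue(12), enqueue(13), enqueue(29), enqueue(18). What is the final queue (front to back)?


enqueue(30) -> [30]
enqueue(17) -> [30, 17]
enqueue(12) -> [30, 17, 12]
enqueue(13) -> [30, 17, 12, 13]
enqueue(29) -> [30, 17, 12, 13, 29]
enqueue(18) -> [30, 17, 12, 13, 29, 18]
Final queue (front to back): [30, 17, 12, 13, 29, 18]


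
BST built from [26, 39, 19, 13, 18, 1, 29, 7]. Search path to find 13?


BST root = 26
Search for 13: compare at each node
Path: [26, 19, 13]


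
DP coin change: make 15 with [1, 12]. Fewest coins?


dp[0]=0; dp[i]=1+min(dp[i-c] for c in coins)
...dp[10]=10, dp[11]=11, dp[12]=1, dp[13]=2, dp[14]=3, dp[15]=4
Minimum coins for 15 = 4


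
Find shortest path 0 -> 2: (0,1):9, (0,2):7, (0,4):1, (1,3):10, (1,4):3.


Dijkstra from 0:
Distances: {0: 0, 1: 4, 2: 7, 3: 14, 4: 1}
Shortest distance to 2 = 7, path = [0, 2]


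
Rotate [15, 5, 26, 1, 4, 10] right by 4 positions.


Right rotate by 4: [26, 1, 4, 10, 15, 5]


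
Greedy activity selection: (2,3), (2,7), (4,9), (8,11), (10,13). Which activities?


Greedy: pick earliest-ending, then skip overlaps.
Selected (3 activities): [(2, 3), (4, 9), (10, 13)]


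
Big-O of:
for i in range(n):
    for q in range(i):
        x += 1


Per nesting level: O(n) * O(n) [triangular over i] = O(n^2)
Complexity: O(n^2)


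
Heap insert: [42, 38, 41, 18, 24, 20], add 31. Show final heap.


Append 31: [42, 38, 41, 18, 24, 20, 31]
Bubble up: no swaps needed
Result: [42, 38, 41, 18, 24, 20, 31]


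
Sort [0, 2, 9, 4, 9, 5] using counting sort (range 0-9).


Count array: [1, 0, 1, 0, 1, 1, 0, 0, 0, 2]
Reconstruct: [0, 2, 4, 5, 9, 9]


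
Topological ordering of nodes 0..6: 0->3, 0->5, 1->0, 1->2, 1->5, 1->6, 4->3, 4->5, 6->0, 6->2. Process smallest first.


Kahn's algorithm, process smallest node first
Order: [1, 4, 6, 0, 2, 3, 5]


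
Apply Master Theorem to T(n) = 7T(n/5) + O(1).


a=7, b=5, c=0. log_5(7)=1.209 > c=0. Case 1: O(n^log_b(a)) = O(n^1.209)
Complexity: O(n^1.209)


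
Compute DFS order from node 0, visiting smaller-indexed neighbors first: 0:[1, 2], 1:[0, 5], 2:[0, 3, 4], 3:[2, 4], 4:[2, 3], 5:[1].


DFS stack-based: start with [0]
Visit order: [0, 1, 5, 2, 3, 4]
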